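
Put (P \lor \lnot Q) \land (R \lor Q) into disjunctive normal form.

(P \land R) \lor (P \land Q) \lor (\lnot Q \land R)

(P \lor \lnot Q) \land (R \lor Q)
⇔ (P \land R) \lor (P \land Q) \lor (\lnot Q \land R) \lor (\lnot Q \land Q)   [distribute \land over \lor]
⇔ (P \land R) \lor (P \land Q) \lor (\lnot Q \land R)   [simplify]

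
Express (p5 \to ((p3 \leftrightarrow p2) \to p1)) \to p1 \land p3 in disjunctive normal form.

(p5 \to ((p3 \leftrightarrow p2) \to p1)) \to p1 \land p3
⇔ \lnot (p5 \to ((p3 \leftrightarrow p2) \to p1)) \lor p1 \land p3   [eliminate \to]
⇔ \lnot (\lnot p5 \lor ((p3 \leftrightarrow p2) \to p1)) \lor p1 \land p3   [eliminate \to]
⇔ \lnot (\lnot p5 \lor \lnot (p3 \leftrightarrow p2) \lor p1) \lor p1 \land p3   [eliminate \to]
⇔ \lnot (\lnot p5 \lor \lnot ((p3 \to p2) \land (p2 \to p3)) \lor p1) \lor p1 \land p3   [eliminate \leftrightarrow]
⇔ \lnot (\lnot p5 \lor \lnot ((\lnot p3 \lor p2) \land (p2 \to p3)) \lor p1) \lor p1 \land p3   [eliminate \to]
⇔ \lnot (\lnot p5 \lor \lnot ((\lnot p3 \lor p2) \land (\lnot p2 \lor p3)) \lor p1) \lor p1 \land p3   [eliminate \to]
⇔ \lnot \lnot p5 \land \lnot \lnot ((\lnot p3 \lor p2) \land (\lnot p2 \lor p3)) \land \lnot p1 \lor p1 \land p3   [De Morgan]
⇔ p5 \land \lnot \lnot ((\lnot p3 \lor p2) \land (\lnot p2 \lor p3)) \land \lnot p1 \lor p1 \land p3   [double negation]
⇔ p5 \land (\lnot p3 \lor p2) \land (\lnot p2 \lor p3) \land \lnot p1 \lor p1 \land p3   [double negation]
⇔ p5 \land \lnot p3 \land \lnot p2 \land \lnot p1 \lor p5 \land \lnot p3 \land p3 \land \lnot p1 \lor p5 \land p2 \land \lnot p2 \land \lnot p1 \lor p5 \land p2 \land p3 \land \lnot p1 \lor p1 \land p3   [distribute \land over \lor]
⇔ p5 \land \lnot p3 \land \lnot p2 \land \lnot p1 \lor p5 \land p2 \land p3 \land \lnot p1 \lor p1 \land p3   [simplify]

p5 \land \lnot p3 \land \lnot p2 \land \lnot p1 \lor p5 \land p2 \land p3 \land \lnot p1 \lor p1 \land p3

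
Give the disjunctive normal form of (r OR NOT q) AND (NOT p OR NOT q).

(r AND NOT p) OR NOT q

(r OR NOT q) AND (NOT p OR NOT q)
= (r AND NOT p) OR (r AND NOT q) OR (NOT q AND NOT p) OR (NOT q AND NOT q)   [distribute AND over OR]
= (r AND NOT p) OR NOT q   [simplify]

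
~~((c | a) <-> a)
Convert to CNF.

~~((c | a) <-> a)
⇔ ~~(((c | a) -> a) & (a -> (c | a)))   [eliminate <->]
⇔ ~~((~(c | a) | a) & (a -> (c | a)))   [eliminate ->]
⇔ ~~((~(c | a) | a) & (~a | c | a))   [eliminate ->]
⇔ (~(c | a) | a) & (~a | c | a)   [double negation]
⇔ ((~c & ~a) | a) & (~a | c | a)   [De Morgan]
⇔ (~c | a) & (~a | a) & (~a | c | a)   [distribute | over &]
⇔ ~c | a   [simplify]

~c | a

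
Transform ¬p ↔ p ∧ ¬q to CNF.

¬p ↔ p ∧ ¬q
= (¬p → p ∧ ¬q) ∧ (p ∧ ¬q → ¬p)
= (¬¬p ∨ p ∧ ¬q) ∧ (p ∧ ¬q → ¬p)
= (¬¬p ∨ p ∧ ¬q) ∧ (¬(p ∧ ¬q) ∨ ¬p)
= (p ∨ p ∧ ¬q) ∧ (¬(p ∧ ¬q) ∨ ¬p)
= (p ∨ p ∧ ¬q) ∧ (¬p ∨ ¬¬q ∨ ¬p)
= (p ∨ p ∧ ¬q) ∧ (¬p ∨ q ∨ ¬p)
= (p ∨ p) ∧ (p ∨ ¬q) ∧ (¬p ∨ q ∨ ¬p)
= p ∧ (¬p ∨ q)

p ∧ (¬p ∨ q)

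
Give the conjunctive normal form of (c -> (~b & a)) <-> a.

(c | a) & (~a | ~c | ~b)

(c -> (~b & a)) <-> a
≡ ((c -> (~b & a)) -> a) & (a -> (c -> (~b & a)))   — eliminate <->
≡ (~(c -> (~b & a)) | a) & (a -> (c -> (~b & a)))   — eliminate ->
≡ (~(~c | (~b & a)) | a) & (a -> (c -> (~b & a)))   — eliminate ->
≡ (~(~c | (~b & a)) | a) & (~a | (c -> (~b & a)))   — eliminate ->
≡ (~(~c | (~b & a)) | a) & (~a | ~c | (~b & a))   — eliminate ->
≡ ((~~c & ~(~b & a)) | a) & (~a | ~c | (~b & a))   — De Morgan
≡ ((c & ~(~b & a)) | a) & (~a | ~c | (~b & a))   — double negation
≡ ((c & (~~b | ~a)) | a) & (~a | ~c | (~b & a))   — De Morgan
≡ ((c & (b | ~a)) | a) & (~a | ~c | (~b & a))   — double negation
≡ (c | a) & (b | ~a | a) & (~a | ~c | ~b) & (~a | ~c | a)   — distribute | over &
≡ (c | a) & (~a | ~c | ~b)   — simplify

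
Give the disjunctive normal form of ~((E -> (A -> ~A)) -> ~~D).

(~E & ~D) | (~A & ~D)

~((E -> (A -> ~A)) -> ~~D)
⇔ ~(~(E -> (A -> ~A)) | ~~D)   [eliminate ->]
⇔ ~(~(~E | (A -> ~A)) | ~~D)   [eliminate ->]
⇔ ~(~(~E | ~A | ~A) | ~~D)   [eliminate ->]
⇔ ~~(~E | ~A | ~A) & ~~~D   [De Morgan]
⇔ (~E | ~A | ~A) & ~~~D   [double negation]
⇔ (~E | ~A | ~A) & ~D   [double negation]
⇔ (~E & ~D) | (~A & ~D) | (~A & ~D)   [distribute & over |]
⇔ (~E & ~D) | (~A & ~D)   [simplify]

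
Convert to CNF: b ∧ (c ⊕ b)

b ∧ (c ⊕ b)
≡ b ∧ (c ∨ b) ∧ ¬(c ∧ b)
≡ b ∧ (c ∨ b) ∧ (¬c ∨ ¬b)
≡ b ∧ (¬c ∨ ¬b)

b ∧ (¬c ∨ ¬b)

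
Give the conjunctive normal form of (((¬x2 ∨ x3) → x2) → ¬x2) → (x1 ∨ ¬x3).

(((¬x2 ∨ x3) → x2) → ¬x2) → (x1 ∨ ¬x3)
= ¬(((¬x2 ∨ x3) → x2) → ¬x2) ∨ x1 ∨ ¬x3   [eliminate →]
= ¬(¬((¬x2 ∨ x3) → x2) ∨ ¬x2) ∨ x1 ∨ ¬x3   [eliminate →]
= ¬(¬(¬(¬x2 ∨ x3) ∨ x2) ∨ ¬x2) ∨ x1 ∨ ¬x3   [eliminate →]
= (¬¬(¬(¬x2 ∨ x3) ∨ x2) ∧ ¬¬x2) ∨ x1 ∨ ¬x3   [De Morgan]
= ((¬(¬x2 ∨ x3) ∨ x2) ∧ ¬¬x2) ∨ x1 ∨ ¬x3   [double negation]
= (((¬¬x2 ∧ ¬x3) ∨ x2) ∧ ¬¬x2) ∨ x1 ∨ ¬x3   [De Morgan]
= (((x2 ∧ ¬x3) ∨ x2) ∧ ¬¬x2) ∨ x1 ∨ ¬x3   [double negation]
= (((x2 ∧ ¬x3) ∨ x2) ∧ x2) ∨ x1 ∨ ¬x3   [double negation]
= (x2 ∨ x2 ∨ x1 ∨ ¬x3) ∧ (¬x3 ∨ x2 ∨ x1 ∨ ¬x3) ∧ (x2 ∨ x1 ∨ ¬x3)   [distribute ∨ over ∧]
= x2 ∨ x1 ∨ ¬x3   [simplify]

x2 ∨ x1 ∨ ¬x3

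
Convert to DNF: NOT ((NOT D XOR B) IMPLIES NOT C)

NOT ((NOT D XOR B) IMPLIES NOT C)
≡ NOT (NOT (NOT D XOR B) OR NOT C)   [eliminate IMPLIES]
≡ NOT (NOT ((NOT D AND NOT B) OR (NOT NOT D AND B)) OR NOT C)   [expand XOR]
≡ NOT NOT ((NOT D AND NOT B) OR (NOT NOT D AND B)) AND NOT NOT C   [De Morgan]
≡ ((NOT D AND NOT B) OR (NOT NOT D AND B)) AND NOT NOT C   [double negation]
≡ ((NOT D AND NOT B) OR (D AND B)) AND NOT NOT C   [double negation]
≡ ((NOT D AND NOT B) OR (D AND B)) AND C   [double negation]
≡ (NOT D AND NOT B AND C) OR (D AND B AND C)   [distribute AND over OR]

(NOT D AND NOT B AND C) OR (D AND B AND C)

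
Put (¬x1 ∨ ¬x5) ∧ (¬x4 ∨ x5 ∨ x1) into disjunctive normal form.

¬x1 ∧ ¬x4 ∨ ¬x1 ∧ x5 ∨ ¬x5 ∧ ¬x4 ∨ ¬x5 ∧ x1

(¬x1 ∨ ¬x5) ∧ (¬x4 ∨ x5 ∨ x1)
≡ ¬x1 ∧ ¬x4 ∨ ¬x1 ∧ x5 ∨ ¬x1 ∧ x1 ∨ ¬x5 ∧ ¬x4 ∨ ¬x5 ∧ x5 ∨ ¬x5 ∧ x1   — distribute ∧ over ∨
≡ ¬x1 ∧ ¬x4 ∨ ¬x1 ∧ x5 ∨ ¬x5 ∧ ¬x4 ∨ ¬x5 ∧ x1   — simplify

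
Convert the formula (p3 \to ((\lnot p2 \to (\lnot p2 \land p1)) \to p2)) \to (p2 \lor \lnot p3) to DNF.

(p3 \to ((\lnot p2 \to (\lnot p2 \land p1)) \to p2)) \to (p2 \lor \lnot p3)
≡ \lnot (p3 \to ((\lnot p2 \to (\lnot p2 \land p1)) \to p2)) \lor p2 \lor \lnot p3   [eliminate \to]
≡ \lnot (\lnot p3 \lor ((\lnot p2 \to (\lnot p2 \land p1)) \to p2)) \lor p2 \lor \lnot p3   [eliminate \to]
≡ \lnot (\lnot p3 \lor \lnot (\lnot p2 \to (\lnot p2 \land p1)) \lor p2) \lor p2 \lor \lnot p3   [eliminate \to]
≡ \lnot (\lnot p3 \lor \lnot (\lnot \lnot p2 \lor (\lnot p2 \land p1)) \lor p2) \lor p2 \lor \lnot p3   [eliminate \to]
≡ (\lnot \lnot p3 \land \lnot \lnot (\lnot \lnot p2 \lor (\lnot p2 \land p1)) \land \lnot p2) \lor p2 \lor \lnot p3   [De Morgan]
≡ (p3 \land \lnot \lnot (\lnot \lnot p2 \lor (\lnot p2 \land p1)) \land \lnot p2) \lor p2 \lor \lnot p3   [double negation]
≡ (p3 \land (\lnot \lnot p2 \lor (\lnot p2 \land p1)) \land \lnot p2) \lor p2 \lor \lnot p3   [double negation]
≡ (p3 \land (p2 \lor (\lnot p2 \land p1)) \land \lnot p2) \lor p2 \lor \lnot p3   [double negation]
≡ (p3 \land p2 \land \lnot p2) \lor (p3 \land \lnot p2 \land p1 \land \lnot p2) \lor p2 \lor \lnot p3   [distribute \land over \lor]
≡ (p3 \land \lnot p2 \land p1) \lor p2 \lor \lnot p3   [simplify]

(p3 \land \lnot p2 \land p1) \lor p2 \lor \lnot p3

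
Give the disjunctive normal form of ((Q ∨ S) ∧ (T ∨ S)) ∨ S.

((Q ∨ S) ∧ (T ∨ S)) ∨ S
≡ (Q ∧ T) ∨ (Q ∧ S) ∨ (S ∧ T) ∨ (S ∧ S) ∨ S   (distribute ∧ over ∨)
≡ (Q ∧ T) ∨ S   (simplify)

(Q ∧ T) ∨ S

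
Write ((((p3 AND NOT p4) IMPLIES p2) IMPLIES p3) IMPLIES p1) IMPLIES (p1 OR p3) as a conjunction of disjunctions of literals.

((((p3 AND NOT p4) IMPLIES p2) IMPLIES p3) IMPLIES p1) IMPLIES (p1 OR p3)
≡ NOT ((((p3 AND NOT p4) IMPLIES p2) IMPLIES p3) IMPLIES p1) OR p1 OR p3   — eliminate IMPLIES
≡ NOT (NOT (((p3 AND NOT p4) IMPLIES p2) IMPLIES p3) OR p1) OR p1 OR p3   — eliminate IMPLIES
≡ NOT (NOT (NOT ((p3 AND NOT p4) IMPLIES p2) OR p3) OR p1) OR p1 OR p3   — eliminate IMPLIES
≡ NOT (NOT (NOT (NOT (p3 AND NOT p4) OR p2) OR p3) OR p1) OR p1 OR p3   — eliminate IMPLIES
≡ (NOT NOT (NOT (NOT (p3 AND NOT p4) OR p2) OR p3) AND NOT p1) OR p1 OR p3   — De Morgan
≡ ((NOT (NOT (p3 AND NOT p4) OR p2) OR p3) AND NOT p1) OR p1 OR p3   — double negation
≡ (((NOT NOT (p3 AND NOT p4) AND NOT p2) OR p3) AND NOT p1) OR p1 OR p3   — De Morgan
≡ (((p3 AND NOT p4 AND NOT p2) OR p3) AND NOT p1) OR p1 OR p3   — double negation
≡ (p3 OR p3 OR p1 OR p3) AND (NOT p4 OR p3 OR p1 OR p3) AND (NOT p2 OR p3 OR p1 OR p3) AND (NOT p1 OR p1 OR p3)   — distribute OR over AND
≡ p3 OR p1   — simplify

p3 OR p1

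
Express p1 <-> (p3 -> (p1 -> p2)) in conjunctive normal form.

p1 <-> (p3 -> (p1 -> p2))
≡ (p1 -> (p3 -> (p1 -> p2))) & ((p3 -> (p1 -> p2)) -> p1)   — eliminate <->
≡ (~p1 | (p3 -> (p1 -> p2))) & ((p3 -> (p1 -> p2)) -> p1)   — eliminate ->
≡ (~p1 | ~p3 | (p1 -> p2)) & ((p3 -> (p1 -> p2)) -> p1)   — eliminate ->
≡ (~p1 | ~p3 | ~p1 | p2) & ((p3 -> (p1 -> p2)) -> p1)   — eliminate ->
≡ (~p1 | ~p3 | ~p1 | p2) & (~(p3 -> (p1 -> p2)) | p1)   — eliminate ->
≡ (~p1 | ~p3 | ~p1 | p2) & (~(~p3 | (p1 -> p2)) | p1)   — eliminate ->
≡ (~p1 | ~p3 | ~p1 | p2) & (~(~p3 | ~p1 | p2) | p1)   — eliminate ->
≡ (~p1 | ~p3 | ~p1 | p2) & ((~~p3 & ~~p1 & ~p2) | p1)   — De Morgan
≡ (~p1 | ~p3 | ~p1 | p2) & ((p3 & ~~p1 & ~p2) | p1)   — double negation
≡ (~p1 | ~p3 | ~p1 | p2) & ((p3 & p1 & ~p2) | p1)   — double negation
≡ (~p1 | ~p3 | ~p1 | p2) & (p3 | p1) & (p1 | p1) & (~p2 | p1)   — distribute | over &
≡ (~p1 | ~p3 | p2) & p1   — simplify

(~p1 | ~p3 | p2) & p1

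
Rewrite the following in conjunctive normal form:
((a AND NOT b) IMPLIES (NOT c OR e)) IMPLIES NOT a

((a AND NOT b) IMPLIES (NOT c OR e)) IMPLIES NOT a
≡ NOT ((a AND NOT b) IMPLIES (NOT c OR e)) OR NOT a   [eliminate IMPLIES]
≡ NOT (NOT (a AND NOT b) OR NOT c OR e) OR NOT a   [eliminate IMPLIES]
≡ (NOT NOT (a AND NOT b) AND NOT NOT c AND NOT e) OR NOT a   [De Morgan]
≡ (a AND NOT b AND NOT NOT c AND NOT e) OR NOT a   [double negation]
≡ (a AND NOT b AND c AND NOT e) OR NOT a   [double negation]
≡ (a OR NOT a) AND (NOT b OR NOT a) AND (c OR NOT a) AND (NOT e OR NOT a)   [distribute OR over AND]
≡ (NOT b OR NOT a) AND (c OR NOT a) AND (NOT e OR NOT a)   [simplify]

(NOT b OR NOT a) AND (c OR NOT a) AND (NOT e OR NOT a)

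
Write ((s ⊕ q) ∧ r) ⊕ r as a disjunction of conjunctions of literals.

((s ⊕ q) ∧ r) ⊕ r
⇔ ((s ⊕ q) ∧ r ∧ ¬r) ∨ (¬((s ⊕ q) ∧ r) ∧ r)   (expand ⊕)
⇔ (((s ∧ ¬q) ∨ (¬s ∧ q)) ∧ r ∧ ¬r) ∨ (¬((s ⊕ q) ∧ r) ∧ r)   (expand ⊕)
⇔ (((s ∧ ¬q) ∨ (¬s ∧ q)) ∧ r ∧ ¬r) ∨ (¬(((s ∧ ¬q) ∨ (¬s ∧ q)) ∧ r) ∧ r)   (expand ⊕)
⇔ (((s ∧ ¬q) ∨ (¬s ∧ q)) ∧ r ∧ ¬r) ∨ ((¬((s ∧ ¬q) ∨ (¬s ∧ q)) ∨ ¬r) ∧ r)   (De Morgan)
⇔ (((s ∧ ¬q) ∨ (¬s ∧ q)) ∧ r ∧ ¬r) ∨ (((¬(s ∧ ¬q) ∧ ¬(¬s ∧ q)) ∨ ¬r) ∧ r)   (De Morgan)
⇔ (((s ∧ ¬q) ∨ (¬s ∧ q)) ∧ r ∧ ¬r) ∨ ((((¬s ∨ ¬¬q) ∧ ¬(¬s ∧ q)) ∨ ¬r) ∧ r)   (De Morgan)
⇔ (((s ∧ ¬q) ∨ (¬s ∧ q)) ∧ r ∧ ¬r) ∨ ((((¬s ∨ q) ∧ ¬(¬s ∧ q)) ∨ ¬r) ∧ r)   (double negation)
⇔ (((s ∧ ¬q) ∨ (¬s ∧ q)) ∧ r ∧ ¬r) ∨ ((((¬s ∨ q) ∧ (¬¬s ∨ ¬q)) ∨ ¬r) ∧ r)   (De Morgan)
⇔ (((s ∧ ¬q) ∨ (¬s ∧ q)) ∧ r ∧ ¬r) ∨ ((((¬s ∨ q) ∧ (s ∨ ¬q)) ∨ ¬r) ∧ r)   (double negation)
⇔ (s ∧ ¬q ∧ r ∧ ¬r) ∨ (¬s ∧ q ∧ r ∧ ¬r) ∨ (¬s ∧ s ∧ r) ∨ (¬s ∧ ¬q ∧ r) ∨ (q ∧ s ∧ r) ∨ (q ∧ ¬q ∧ r) ∨ (¬r ∧ r)   (distribute ∧ over ∨)
⇔ (¬s ∧ ¬q ∧ r) ∨ (q ∧ s ∧ r)   (simplify)

(¬s ∧ ¬q ∧ r) ∨ (q ∧ s ∧ r)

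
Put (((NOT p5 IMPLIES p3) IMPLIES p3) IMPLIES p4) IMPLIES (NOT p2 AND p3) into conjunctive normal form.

(((NOT p5 IMPLIES p3) IMPLIES p3) IMPLIES p4) IMPLIES (NOT p2 AND p3)
= NOT (((NOT p5 IMPLIES p3) IMPLIES p3) IMPLIES p4) OR (NOT p2 AND p3)   — eliminate IMPLIES
= NOT (NOT ((NOT p5 IMPLIES p3) IMPLIES p3) OR p4) OR (NOT p2 AND p3)   — eliminate IMPLIES
= NOT (NOT (NOT (NOT p5 IMPLIES p3) OR p3) OR p4) OR (NOT p2 AND p3)   — eliminate IMPLIES
= NOT (NOT (NOT (NOT NOT p5 OR p3) OR p3) OR p4) OR (NOT p2 AND p3)   — eliminate IMPLIES
= (NOT NOT (NOT (NOT NOT p5 OR p3) OR p3) AND NOT p4) OR (NOT p2 AND p3)   — De Morgan
= ((NOT (NOT NOT p5 OR p3) OR p3) AND NOT p4) OR (NOT p2 AND p3)   — double negation
= (((NOT NOT NOT p5 AND NOT p3) OR p3) AND NOT p4) OR (NOT p2 AND p3)   — De Morgan
= (((NOT p5 AND NOT p3) OR p3) AND NOT p4) OR (NOT p2 AND p3)   — double negation
= (NOT p5 OR p3 OR NOT p2) AND (NOT p5 OR p3 OR p3) AND (NOT p3 OR p3 OR NOT p2) AND (NOT p3 OR p3 OR p3) AND (NOT p4 OR NOT p2) AND (NOT p4 OR p3)   — distribute OR over AND
= (NOT p5 OR p3) AND (NOT p4 OR NOT p2) AND (NOT p4 OR p3)   — simplify

(NOT p5 OR p3) AND (NOT p4 OR NOT p2) AND (NOT p4 OR p3)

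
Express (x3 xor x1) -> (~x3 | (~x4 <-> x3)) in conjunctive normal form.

~x3 | x1 | ~x4

(x3 xor x1) -> (~x3 | (~x4 <-> x3))
⇔ ~(x3 xor x1) | ~x3 | (~x4 <-> x3)
⇔ ~((x3 | x1) & ~(x3 & x1)) | ~x3 | (~x4 <-> x3)
⇔ ~((x3 | x1) & ~(x3 & x1)) | ~x3 | ((~x4 -> x3) & (x3 -> ~x4))
⇔ ~((x3 | x1) & ~(x3 & x1)) | ~x3 | ((~~x4 | x3) & (x3 -> ~x4))
⇔ ~((x3 | x1) & ~(x3 & x1)) | ~x3 | ((~~x4 | x3) & (~x3 | ~x4))
⇔ ~(x3 | x1) | ~~(x3 & x1) | ~x3 | ((~~x4 | x3) & (~x3 | ~x4))
⇔ (~x3 & ~x1) | ~~(x3 & x1) | ~x3 | ((~~x4 | x3) & (~x3 | ~x4))
⇔ (~x3 & ~x1) | (x3 & x1) | ~x3 | ((~~x4 | x3) & (~x3 | ~x4))
⇔ (~x3 & ~x1) | (x3 & x1) | ~x3 | ((x4 | x3) & (~x3 | ~x4))
⇔ (~x3 | x3 | ~x3 | x4 | x3) & (~x3 | x3 | ~x3 | ~x3 | ~x4) & (~x3 | x1 | ~x3 | x4 | x3) & (~x3 | x1 | ~x3 | ~x3 | ~x4) & (~x1 | x3 | ~x3 | x4 | x3) & (~x1 | x3 | ~x3 | ~x3 | ~x4) & (~x1 | x1 | ~x3 | x4 | x3) & (~x1 | x1 | ~x3 | ~x3 | ~x4)
⇔ ~x3 | x1 | ~x4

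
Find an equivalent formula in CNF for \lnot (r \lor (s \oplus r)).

\lnot (r \lor (s \oplus r))
⇔ \lnot (r \lor ((s \lor r) \land \lnot (s \land r)))
⇔ \lnot r \land \lnot ((s \lor r) \land \lnot (s \land r))
⇔ \lnot r \land (\lnot (s \lor r) \lor \lnot \lnot (s \land r))
⇔ \lnot r \land ((\lnot s \land \lnot r) \lor \lnot \lnot (s \land r))
⇔ \lnot r \land ((\lnot s \land \lnot r) \lor (s \land r))
⇔ \lnot r \land (\lnot s \lor s) \land (\lnot s \lor r) \land (\lnot r \lor s) \land (\lnot r \lor r)
⇔ \lnot r \land (\lnot s \lor r)

\lnot r \land (\lnot s \lor r)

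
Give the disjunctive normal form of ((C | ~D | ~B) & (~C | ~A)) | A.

(C & ~A) | (~D & ~C) | (~D & ~A) | (~B & ~C) | (~B & ~A) | A

((C | ~D | ~B) & (~C | ~A)) | A
≡ (C & ~C) | (C & ~A) | (~D & ~C) | (~D & ~A) | (~B & ~C) | (~B & ~A) | A   [distribute & over |]
≡ (C & ~A) | (~D & ~C) | (~D & ~A) | (~B & ~C) | (~B & ~A) | A   [simplify]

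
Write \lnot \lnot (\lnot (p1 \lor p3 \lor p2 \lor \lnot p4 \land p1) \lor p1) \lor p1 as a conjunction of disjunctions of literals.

(\lnot p3 \lor p1) \land (\lnot p2 \lor p1)

\lnot \lnot (\lnot (p1 \lor p3 \lor p2 \lor \lnot p4 \land p1) \lor p1) \lor p1
≡ \lnot (p1 \lor p3 \lor p2 \lor \lnot p4 \land p1) \lor p1 \lor p1   [double negation]
≡ \lnot p1 \land \lnot p3 \land \lnot p2 \land \lnot (\lnot p4 \land p1) \lor p1 \lor p1   [De Morgan]
≡ \lnot p1 \land \lnot p3 \land \lnot p2 \land (\lnot \lnot p4 \lor \lnot p1) \lor p1 \lor p1   [De Morgan]
≡ \lnot p1 \land \lnot p3 \land \lnot p2 \land (p4 \lor \lnot p1) \lor p1 \lor p1   [double negation]
≡ (\lnot p1 \lor p1 \lor p1) \land (\lnot p3 \lor p1 \lor p1) \land (\lnot p2 \lor p1 \lor p1) \land (p4 \lor \lnot p1 \lor p1 \lor p1)   [distribute \lor over \land]
≡ (\lnot p3 \lor p1) \land (\lnot p2 \lor p1)   [simplify]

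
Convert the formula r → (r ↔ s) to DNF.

¬r ∨ (s ∧ r)

r → (r ↔ s)
= ¬r ∨ (r ↔ s)
= ¬r ∨ ((r → s) ∧ (s → r))
= ¬r ∨ ((¬r ∨ s) ∧ (s → r))
= ¬r ∨ ((¬r ∨ s) ∧ (¬s ∨ r))
= ¬r ∨ (¬r ∧ ¬s) ∨ (¬r ∧ r) ∨ (s ∧ ¬s) ∨ (s ∧ r)
= ¬r ∨ (s ∧ r)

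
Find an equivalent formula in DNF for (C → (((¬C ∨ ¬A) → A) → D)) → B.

(C ∧ A ∧ ¬D) ∨ B

(C → (((¬C ∨ ¬A) → A) → D)) → B
⇔ ¬(C → (((¬C ∨ ¬A) → A) → D)) ∨ B   [eliminate →]
⇔ ¬(¬C ∨ (((¬C ∨ ¬A) → A) → D)) ∨ B   [eliminate →]
⇔ ¬(¬C ∨ ¬((¬C ∨ ¬A) → A) ∨ D) ∨ B   [eliminate →]
⇔ ¬(¬C ∨ ¬(¬(¬C ∨ ¬A) ∨ A) ∨ D) ∨ B   [eliminate →]
⇔ (¬¬C ∧ ¬¬(¬(¬C ∨ ¬A) ∨ A) ∧ ¬D) ∨ B   [De Morgan]
⇔ (C ∧ ¬¬(¬(¬C ∨ ¬A) ∨ A) ∧ ¬D) ∨ B   [double negation]
⇔ (C ∧ (¬(¬C ∨ ¬A) ∨ A) ∧ ¬D) ∨ B   [double negation]
⇔ (C ∧ ((¬¬C ∧ ¬¬A) ∨ A) ∧ ¬D) ∨ B   [De Morgan]
⇔ (C ∧ ((C ∧ ¬¬A) ∨ A) ∧ ¬D) ∨ B   [double negation]
⇔ (C ∧ ((C ∧ A) ∨ A) ∧ ¬D) ∨ B   [double negation]
⇔ (C ∧ C ∧ A ∧ ¬D) ∨ (C ∧ A ∧ ¬D) ∨ B   [distribute ∧ over ∨]
⇔ (C ∧ A ∧ ¬D) ∨ B   [simplify]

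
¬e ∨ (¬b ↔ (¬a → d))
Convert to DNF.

¬e ∨ (¬b ↔ (¬a → d))
≡ ¬e ∨ ((¬b → (¬a → d)) ∧ ((¬a → d) → ¬b))
≡ ¬e ∨ ((¬¬b ∨ (¬a → d)) ∧ ((¬a → d) → ¬b))
≡ ¬e ∨ ((¬¬b ∨ ¬¬a ∨ d) ∧ ((¬a → d) → ¬b))
≡ ¬e ∨ ((¬¬b ∨ ¬¬a ∨ d) ∧ (¬(¬a → d) ∨ ¬b))
≡ ¬e ∨ ((¬¬b ∨ ¬¬a ∨ d) ∧ (¬(¬¬a ∨ d) ∨ ¬b))
≡ ¬e ∨ ((b ∨ ¬¬a ∨ d) ∧ (¬(¬¬a ∨ d) ∨ ¬b))
≡ ¬e ∨ ((b ∨ a ∨ d) ∧ (¬(¬¬a ∨ d) ∨ ¬b))
≡ ¬e ∨ ((b ∨ a ∨ d) ∧ ((¬¬¬a ∧ ¬d) ∨ ¬b))
≡ ¬e ∨ ((b ∨ a ∨ d) ∧ ((¬a ∧ ¬d) ∨ ¬b))
≡ ¬e ∨ (b ∧ ¬a ∧ ¬d) ∨ (b ∧ ¬b) ∨ (a ∧ ¬a ∧ ¬d) ∨ (a ∧ ¬b) ∨ (d ∧ ¬a ∧ ¬d) ∨ (d ∧ ¬b)
≡ ¬e ∨ (b ∧ ¬a ∧ ¬d) ∨ (a ∧ ¬b) ∨ (d ∧ ¬b)

¬e ∨ (b ∧ ¬a ∧ ¬d) ∨ (a ∧ ¬b) ∨ (d ∧ ¬b)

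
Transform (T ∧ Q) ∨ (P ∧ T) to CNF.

(T ∧ Q) ∨ (P ∧ T)
⇔ (T ∨ P) ∧ (T ∨ T) ∧ (Q ∨ P) ∧ (Q ∨ T)   [distribute ∨ over ∧]
⇔ T ∧ (Q ∨ P)   [simplify]

T ∧ (Q ∨ P)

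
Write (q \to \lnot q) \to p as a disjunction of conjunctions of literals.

(q \to \lnot q) \to p
= \lnot (q \to \lnot q) \lor p
= \lnot (\lnot q \lor \lnot q) \lor p
= (\lnot \lnot q \land \lnot \lnot q) \lor p
= (q \land \lnot \lnot q) \lor p
= (q \land q) \lor p
= q \lor p

q \lor p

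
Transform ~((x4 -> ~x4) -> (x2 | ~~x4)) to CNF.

~x4 & ~x2

~((x4 -> ~x4) -> (x2 | ~~x4))
≡ ~(~(x4 -> ~x4) | x2 | ~~x4)   (eliminate ->)
≡ ~(~(~x4 | ~x4) | x2 | ~~x4)   (eliminate ->)
≡ ~~(~x4 | ~x4) & ~x2 & ~~~x4   (De Morgan)
≡ (~x4 | ~x4) & ~x2 & ~~~x4   (double negation)
≡ (~x4 | ~x4) & ~x2 & ~x4   (double negation)
≡ ~x4 & ~x2   (simplify)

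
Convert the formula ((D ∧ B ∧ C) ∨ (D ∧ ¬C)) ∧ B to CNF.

((D ∧ B ∧ C) ∨ (D ∧ ¬C)) ∧ B
≡ (D ∨ D) ∧ (D ∨ ¬C) ∧ (B ∨ D) ∧ (B ∨ ¬C) ∧ (C ∨ D) ∧ (C ∨ ¬C) ∧ B   (distribute ∨ over ∧)
≡ D ∧ B   (simplify)

D ∧ B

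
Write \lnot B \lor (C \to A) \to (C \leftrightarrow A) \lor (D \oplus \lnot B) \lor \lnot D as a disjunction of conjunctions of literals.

\lnot B \lor (C \to A) \to (C \leftrightarrow A) \lor (D \oplus \lnot B) \lor \lnot D
⇔ \lnot (\lnot B \lor (C \to A)) \lor (C \leftrightarrow A) \lor (D \oplus \lnot B) \lor \lnot D   [eliminate \to]
⇔ \lnot (\lnot B \lor \lnot C \lor A) \lor (C \leftrightarrow A) \lor (D \oplus \lnot B) \lor \lnot D   [eliminate \to]
⇔ \lnot (\lnot B \lor \lnot C \lor A) \lor (C \to A) \land (A \to C) \lor (D \oplus \lnot B) \lor \lnot D   [eliminate \leftrightarrow]
⇔ \lnot (\lnot B \lor \lnot C \lor A) \lor (\lnot C \lor A) \land (A \to C) \lor (D \oplus \lnot B) \lor \lnot D   [eliminate \to]
⇔ \lnot (\lnot B \lor \lnot C \lor A) \lor (\lnot C \lor A) \land (\lnot A \lor C) \lor (D \oplus \lnot B) \lor \lnot D   [eliminate \to]
⇔ \lnot (\lnot B \lor \lnot C \lor A) \lor (\lnot C \lor A) \land (\lnot A \lor C) \lor D \land \lnot \lnot B \lor \lnot D \land \lnot B \lor \lnot D   [expand \oplus]
⇔ \lnot \lnot B \land \lnot \lnot C \land \lnot A \lor (\lnot C \lor A) \land (\lnot A \lor C) \lor D \land \lnot \lnot B \lor \lnot D \land \lnot B \lor \lnot D   [De Morgan]
⇔ B \land \lnot \lnot C \land \lnot A \lor (\lnot C \lor A) \land (\lnot A \lor C) \lor D \land \lnot \lnot B \lor \lnot D \land \lnot B \lor \lnot D   [double negation]
⇔ B \land C \land \lnot A \lor (\lnot C \lor A) \land (\lnot A \lor C) \lor D \land \lnot \lnot B \lor \lnot D \land \lnot B \lor \lnot D   [double negation]
⇔ B \land C \land \lnot A \lor (\lnot C \lor A) \land (\lnot A \lor C) \lor D \land B \lor \lnot D \land \lnot B \lor \lnot D   [double negation]
⇔ B \land C \land \lnot A \lor \lnot C \land \lnot A \lor \lnot C \land C \lor A \land \lnot A \lor A \land C \lor D \land B \lor \lnot D \land \lnot B \lor \lnot D   [distribute \land over \lor]
⇔ B \land C \land \lnot A \lor \lnot C \land \lnot A \lor A \land C \lor D \land B \lor \lnot D   [simplify]

B \land C \land \lnot A \lor \lnot C \land \lnot A \lor A \land C \lor D \land B \lor \lnot D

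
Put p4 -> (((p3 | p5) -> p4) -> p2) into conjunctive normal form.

p4 -> (((p3 | p5) -> p4) -> p2)
⇔ ~p4 | (((p3 | p5) -> p4) -> p2)
⇔ ~p4 | ~((p3 | p5) -> p4) | p2
⇔ ~p4 | ~(~(p3 | p5) | p4) | p2
⇔ ~p4 | (~~(p3 | p5) & ~p4) | p2
⇔ ~p4 | ((p3 | p5) & ~p4) | p2
⇔ (~p4 | p3 | p5 | p2) & (~p4 | ~p4 | p2)
⇔ ~p4 | p2

~p4 | p2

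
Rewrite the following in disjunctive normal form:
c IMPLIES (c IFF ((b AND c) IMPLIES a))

NOT c OR (NOT b AND c) OR (a AND c)

c IMPLIES (c IFF ((b AND c) IMPLIES a))
≡ NOT c OR (c IFF ((b AND c) IMPLIES a))   — eliminate IMPLIES
≡ NOT c OR ((c IMPLIES ((b AND c) IMPLIES a)) AND (((b AND c) IMPLIES a) IMPLIES c))   — eliminate IFF
≡ NOT c OR ((NOT c OR ((b AND c) IMPLIES a)) AND (((b AND c) IMPLIES a) IMPLIES c))   — eliminate IMPLIES
≡ NOT c OR ((NOT c OR NOT (b AND c) OR a) AND (((b AND c) IMPLIES a) IMPLIES c))   — eliminate IMPLIES
≡ NOT c OR ((NOT c OR NOT (b AND c) OR a) AND (NOT ((b AND c) IMPLIES a) OR c))   — eliminate IMPLIES
≡ NOT c OR ((NOT c OR NOT (b AND c) OR a) AND (NOT (NOT (b AND c) OR a) OR c))   — eliminate IMPLIES
≡ NOT c OR ((NOT c OR NOT b OR NOT c OR a) AND (NOT (NOT (b AND c) OR a) OR c))   — De Morgan
≡ NOT c OR ((NOT c OR NOT b OR NOT c OR a) AND ((NOT NOT (b AND c) AND NOT a) OR c))   — De Morgan
≡ NOT c OR ((NOT c OR NOT b OR NOT c OR a) AND ((b AND c AND NOT a) OR c))   — double negation
≡ NOT c OR (NOT c AND b AND c AND NOT a) OR (NOT c AND c) OR (NOT b AND b AND c AND NOT a) OR (NOT b AND c) OR (NOT c AND b AND c AND NOT a) OR (NOT c AND c) OR (a AND b AND c AND NOT a) OR (a AND c)   — distribute AND over OR
≡ NOT c OR (NOT b AND c) OR (a AND c)   — simplify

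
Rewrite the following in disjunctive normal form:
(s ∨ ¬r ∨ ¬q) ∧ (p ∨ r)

s ∧ p ∨ s ∧ r ∨ ¬r ∧ p ∨ ¬q ∧ p ∨ ¬q ∧ r

(s ∨ ¬r ∨ ¬q) ∧ (p ∨ r)
≡ s ∧ p ∨ s ∧ r ∨ ¬r ∧ p ∨ ¬r ∧ r ∨ ¬q ∧ p ∨ ¬q ∧ r   [distribute ∧ over ∨]
≡ s ∧ p ∨ s ∧ r ∨ ¬r ∧ p ∨ ¬q ∧ p ∨ ¬q ∧ r   [simplify]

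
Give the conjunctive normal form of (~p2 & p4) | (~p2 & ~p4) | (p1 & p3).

(~p2 | p1) & (~p2 | p3)

(~p2 & p4) | (~p2 & ~p4) | (p1 & p3)
≡ (~p2 | ~p2 | p1) & (~p2 | ~p2 | p3) & (~p2 | ~p4 | p1) & (~p2 | ~p4 | p3) & (p4 | ~p2 | p1) & (p4 | ~p2 | p3) & (p4 | ~p4 | p1) & (p4 | ~p4 | p3)   — distribute | over &
≡ (~p2 | p1) & (~p2 | p3)   — simplify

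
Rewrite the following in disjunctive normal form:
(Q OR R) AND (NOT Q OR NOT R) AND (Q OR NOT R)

(Q OR R) AND (NOT Q OR NOT R) AND (Q OR NOT R)
≡ (Q AND NOT Q AND Q) OR (Q AND NOT Q AND NOT R) OR (Q AND NOT R AND Q) OR (Q AND NOT R AND NOT R) OR (R AND NOT Q AND Q) OR (R AND NOT Q AND NOT R) OR (R AND NOT R AND Q) OR (R AND NOT R AND NOT R)   [distribute AND over OR]
≡ Q AND NOT R   [simplify]

Q AND NOT R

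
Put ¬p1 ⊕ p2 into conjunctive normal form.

¬p1 ⊕ p2
⇔ (¬p1 ∨ p2) ∧ ¬(¬p1 ∧ p2)
⇔ (¬p1 ∨ p2) ∧ (¬¬p1 ∨ ¬p2)
⇔ (¬p1 ∨ p2) ∧ (p1 ∨ ¬p2)

(¬p1 ∨ p2) ∧ (p1 ∨ ¬p2)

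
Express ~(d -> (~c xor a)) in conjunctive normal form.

~(d -> (~c xor a))
≡ ~(~d | (~c xor a))   [eliminate ->]
≡ ~(~d | ((~c | a) & ~(~c & a)))   [expand xor]
≡ ~~d & ~((~c | a) & ~(~c & a))   [De Morgan]
≡ d & ~((~c | a) & ~(~c & a))   [double negation]
≡ d & (~(~c | a) | ~~(~c & a))   [De Morgan]
≡ d & ((~~c & ~a) | ~~(~c & a))   [De Morgan]
≡ d & ((c & ~a) | ~~(~c & a))   [double negation]
≡ d & ((c & ~a) | (~c & a))   [double negation]
≡ d & (c | ~c) & (c | a) & (~a | ~c) & (~a | a)   [distribute | over &]
≡ d & (c | a) & (~a | ~c)   [simplify]

d & (c | a) & (~a | ~c)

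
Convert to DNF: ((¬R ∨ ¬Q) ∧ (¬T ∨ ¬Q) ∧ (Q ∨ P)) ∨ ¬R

(¬Q ∧ P) ∨ ¬R

((¬R ∨ ¬Q) ∧ (¬T ∨ ¬Q) ∧ (Q ∨ P)) ∨ ¬R
≡ (¬R ∧ ¬T ∧ Q) ∨ (¬R ∧ ¬T ∧ P) ∨ (¬R ∧ ¬Q ∧ Q) ∨ (¬R ∧ ¬Q ∧ P) ∨ (¬Q ∧ ¬T ∧ Q) ∨ (¬Q ∧ ¬T ∧ P) ∨ (¬Q ∧ ¬Q ∧ Q) ∨ (¬Q ∧ ¬Q ∧ P) ∨ ¬R   [distribute ∧ over ∨]
≡ (¬Q ∧ P) ∨ ¬R   [simplify]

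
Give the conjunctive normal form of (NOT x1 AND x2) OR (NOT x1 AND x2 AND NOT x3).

NOT x1 AND x2

(NOT x1 AND x2) OR (NOT x1 AND x2 AND NOT x3)
≡ (NOT x1 OR NOT x1) AND (NOT x1 OR x2) AND (NOT x1 OR NOT x3) AND (x2 OR NOT x1) AND (x2 OR x2) AND (x2 OR NOT x3)   — distribute OR over AND
≡ NOT x1 AND x2   — simplify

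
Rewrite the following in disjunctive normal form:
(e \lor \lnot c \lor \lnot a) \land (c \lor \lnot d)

(e \land c) \lor (e \land \lnot d) \lor (\lnot c \land \lnot d) \lor (\lnot a \land c) \lor (\lnot a \land \lnot d)

(e \lor \lnot c \lor \lnot a) \land (c \lor \lnot d)
= (e \land c) \lor (e \land \lnot d) \lor (\lnot c \land c) \lor (\lnot c \land \lnot d) \lor (\lnot a \land c) \lor (\lnot a \land \lnot d)   [distribute \land over \lor]
= (e \land c) \lor (e \land \lnot d) \lor (\lnot c \land \lnot d) \lor (\lnot a \land c) \lor (\lnot a \land \lnot d)   [simplify]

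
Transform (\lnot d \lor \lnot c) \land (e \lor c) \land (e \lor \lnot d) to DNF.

(\lnot d \land e) \lor (\lnot d \land c) \lor (\lnot c \land e)

(\lnot d \lor \lnot c) \land (e \lor c) \land (e \lor \lnot d)
≡ (\lnot d \land e \land e) \lor (\lnot d \land e \land \lnot d) \lor (\lnot d \land c \land e) \lor (\lnot d \land c \land \lnot d) \lor (\lnot c \land e \land e) \lor (\lnot c \land e \land \lnot d) \lor (\lnot c \land c \land e) \lor (\lnot c \land c \land \lnot d)
≡ (\lnot d \land e) \lor (\lnot d \land c) \lor (\lnot c \land e)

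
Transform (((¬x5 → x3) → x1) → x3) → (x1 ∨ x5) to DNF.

(((¬x5 → x3) → x1) → x3) → (x1 ∨ x5)
≡ ¬(((¬x5 → x3) → x1) → x3) ∨ x1 ∨ x5   — eliminate →
≡ ¬(¬((¬x5 → x3) → x1) ∨ x3) ∨ x1 ∨ x5   — eliminate →
≡ ¬(¬(¬(¬x5 → x3) ∨ x1) ∨ x3) ∨ x1 ∨ x5   — eliminate →
≡ ¬(¬(¬(¬¬x5 ∨ x3) ∨ x1) ∨ x3) ∨ x1 ∨ x5   — eliminate →
≡ (¬¬(¬(¬¬x5 ∨ x3) ∨ x1) ∧ ¬x3) ∨ x1 ∨ x5   — De Morgan
≡ ((¬(¬¬x5 ∨ x3) ∨ x1) ∧ ¬x3) ∨ x1 ∨ x5   — double negation
≡ (((¬¬¬x5 ∧ ¬x3) ∨ x1) ∧ ¬x3) ∨ x1 ∨ x5   — De Morgan
≡ (((¬x5 ∧ ¬x3) ∨ x1) ∧ ¬x3) ∨ x1 ∨ x5   — double negation
≡ (¬x5 ∧ ¬x3 ∧ ¬x3) ∨ (x1 ∧ ¬x3) ∨ x1 ∨ x5   — distribute ∧ over ∨
≡ (¬x5 ∧ ¬x3) ∨ x1 ∨ x5   — simplify

(¬x5 ∧ ¬x3) ∨ x1 ∨ x5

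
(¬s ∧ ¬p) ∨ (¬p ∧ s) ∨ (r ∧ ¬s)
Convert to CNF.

(¬s ∨ ¬p) ∧ (¬p ∨ r)

(¬s ∧ ¬p) ∨ (¬p ∧ s) ∨ (r ∧ ¬s)
≡ (¬s ∨ ¬p ∨ r) ∧ (¬s ∨ ¬p ∨ ¬s) ∧ (¬s ∨ s ∨ r) ∧ (¬s ∨ s ∨ ¬s) ∧ (¬p ∨ ¬p ∨ r) ∧ (¬p ∨ ¬p ∨ ¬s) ∧ (¬p ∨ s ∨ r) ∧ (¬p ∨ s ∨ ¬s)
≡ (¬s ∨ ¬p) ∧ (¬p ∨ r)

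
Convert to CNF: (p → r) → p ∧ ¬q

p ∧ (¬r ∨ ¬q)

(p → r) → p ∧ ¬q
⇔ ¬(p → r) ∨ p ∧ ¬q   — eliminate →
⇔ ¬(¬p ∨ r) ∨ p ∧ ¬q   — eliminate →
⇔ ¬¬p ∧ ¬r ∨ p ∧ ¬q   — De Morgan
⇔ p ∧ ¬r ∨ p ∧ ¬q   — double negation
⇔ (p ∨ p) ∧ (p ∨ ¬q) ∧ (¬r ∨ p) ∧ (¬r ∨ ¬q)   — distribute ∨ over ∧
⇔ p ∧ (¬r ∨ ¬q)   — simplify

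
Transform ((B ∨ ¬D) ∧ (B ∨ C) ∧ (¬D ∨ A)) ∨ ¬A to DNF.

(B ∧ ¬D) ∨ (B ∧ A) ∨ (¬D ∧ C) ∨ ¬A

((B ∨ ¬D) ∧ (B ∨ C) ∧ (¬D ∨ A)) ∨ ¬A
≡ (B ∧ B ∧ ¬D) ∨ (B ∧ B ∧ A) ∨ (B ∧ C ∧ ¬D) ∨ (B ∧ C ∧ A) ∨ (¬D ∧ B ∧ ¬D) ∨ (¬D ∧ B ∧ A) ∨ (¬D ∧ C ∧ ¬D) ∨ (¬D ∧ C ∧ A) ∨ ¬A   [distribute ∧ over ∨]
≡ (B ∧ ¬D) ∨ (B ∧ A) ∨ (¬D ∧ C) ∨ ¬A   [simplify]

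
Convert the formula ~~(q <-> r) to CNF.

(~q | r) & (~r | q)

~~(q <-> r)
= ~~((q -> r) & (r -> q))   (eliminate <->)
= ~~((~q | r) & (r -> q))   (eliminate ->)
= ~~((~q | r) & (~r | q))   (eliminate ->)
= (~q | r) & (~r | q)   (double negation)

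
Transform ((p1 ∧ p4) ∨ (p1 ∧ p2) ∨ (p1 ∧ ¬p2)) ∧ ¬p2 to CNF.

p1 ∧ ¬p2

((p1 ∧ p4) ∨ (p1 ∧ p2) ∨ (p1 ∧ ¬p2)) ∧ ¬p2
⇔ (p1 ∨ p1 ∨ p1) ∧ (p1 ∨ p1 ∨ ¬p2) ∧ (p1 ∨ p2 ∨ p1) ∧ (p1 ∨ p2 ∨ ¬p2) ∧ (p4 ∨ p1 ∨ p1) ∧ (p4 ∨ p1 ∨ ¬p2) ∧ (p4 ∨ p2 ∨ p1) ∧ (p4 ∨ p2 ∨ ¬p2) ∧ ¬p2   [distribute ∨ over ∧]
⇔ p1 ∧ ¬p2   [simplify]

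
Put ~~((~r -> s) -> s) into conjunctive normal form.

~r | s

~~((~r -> s) -> s)
≡ ~~(~(~r -> s) | s)   (eliminate ->)
≡ ~~(~(~~r | s) | s)   (eliminate ->)
≡ ~(~~r | s) | s   (double negation)
≡ (~~~r & ~s) | s   (De Morgan)
≡ (~r & ~s) | s   (double negation)
≡ (~r | s) & (~s | s)   (distribute | over &)
≡ ~r | s   (simplify)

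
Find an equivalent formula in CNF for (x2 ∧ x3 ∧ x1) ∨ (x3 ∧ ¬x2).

x3 ∧ (x1 ∨ ¬x2)

(x2 ∧ x3 ∧ x1) ∨ (x3 ∧ ¬x2)
= (x2 ∨ x3) ∧ (x2 ∨ ¬x2) ∧ (x3 ∨ x3) ∧ (x3 ∨ ¬x2) ∧ (x1 ∨ x3) ∧ (x1 ∨ ¬x2)   (distribute ∨ over ∧)
= x3 ∧ (x1 ∨ ¬x2)   (simplify)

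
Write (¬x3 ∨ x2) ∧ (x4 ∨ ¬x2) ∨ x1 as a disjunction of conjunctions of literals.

(¬x3 ∨ x2) ∧ (x4 ∨ ¬x2) ∨ x1
= ¬x3 ∧ x4 ∨ ¬x3 ∧ ¬x2 ∨ x2 ∧ x4 ∨ x2 ∧ ¬x2 ∨ x1   — distribute ∧ over ∨
= ¬x3 ∧ x4 ∨ ¬x3 ∧ ¬x2 ∨ x2 ∧ x4 ∨ x1   — simplify

¬x3 ∧ x4 ∨ ¬x3 ∧ ¬x2 ∨ x2 ∧ x4 ∨ x1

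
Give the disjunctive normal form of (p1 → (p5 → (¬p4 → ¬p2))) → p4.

(p1 → (p5 → (¬p4 → ¬p2))) → p4
≡ ¬(p1 → (p5 → (¬p4 → ¬p2))) ∨ p4   (eliminate →)
≡ ¬(¬p1 ∨ (p5 → (¬p4 → ¬p2))) ∨ p4   (eliminate →)
≡ ¬(¬p1 ∨ ¬p5 ∨ (¬p4 → ¬p2)) ∨ p4   (eliminate →)
≡ ¬(¬p1 ∨ ¬p5 ∨ ¬¬p4 ∨ ¬p2) ∨ p4   (eliminate →)
≡ (¬¬p1 ∧ ¬¬p5 ∧ ¬¬¬p4 ∧ ¬¬p2) ∨ p4   (De Morgan)
≡ (p1 ∧ ¬¬p5 ∧ ¬¬¬p4 ∧ ¬¬p2) ∨ p4   (double negation)
≡ (p1 ∧ p5 ∧ ¬¬¬p4 ∧ ¬¬p2) ∨ p4   (double negation)
≡ (p1 ∧ p5 ∧ ¬p4 ∧ ¬¬p2) ∨ p4   (double negation)
≡ (p1 ∧ p5 ∧ ¬p4 ∧ p2) ∨ p4   (double negation)

(p1 ∧ p5 ∧ ¬p4 ∧ p2) ∨ p4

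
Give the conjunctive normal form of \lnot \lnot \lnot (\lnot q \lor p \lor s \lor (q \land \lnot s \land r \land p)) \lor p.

(q \lor p) \land (\lnot s \lor p)

\lnot \lnot \lnot (\lnot q \lor p \lor s \lor (q \land \lnot s \land r \land p)) \lor p
≡ \lnot (\lnot q \lor p \lor s \lor (q \land \lnot s \land r \land p)) \lor p   [double negation]
≡ (\lnot \lnot q \land \lnot p \land \lnot s \land \lnot (q \land \lnot s \land r \land p)) \lor p   [De Morgan]
≡ (q \land \lnot p \land \lnot s \land \lnot (q \land \lnot s \land r \land p)) \lor p   [double negation]
≡ (q \land \lnot p \land \lnot s \land (\lnot q \lor \lnot \lnot s \lor \lnot r \lor \lnot p)) \lor p   [De Morgan]
≡ (q \land \lnot p \land \lnot s \land (\lnot q \lor s \lor \lnot r \lor \lnot p)) \lor p   [double negation]
≡ (q \lor p) \land (\lnot p \lor p) \land (\lnot s \lor p) \land (\lnot q \lor s \lor \lnot r \lor \lnot p \lor p)   [distribute \lor over \land]
≡ (q \lor p) \land (\lnot s \lor p)   [simplify]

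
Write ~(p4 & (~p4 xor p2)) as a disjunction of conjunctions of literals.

~(p4 & (~p4 xor p2))
⇔ ~(p4 & ((~p4 & ~p2) | (~~p4 & p2)))
⇔ ~p4 | ~((~p4 & ~p2) | (~~p4 & p2))
⇔ ~p4 | (~(~p4 & ~p2) & ~(~~p4 & p2))
⇔ ~p4 | ((~~p4 | ~~p2) & ~(~~p4 & p2))
⇔ ~p4 | ((p4 | ~~p2) & ~(~~p4 & p2))
⇔ ~p4 | ((p4 | p2) & ~(~~p4 & p2))
⇔ ~p4 | ((p4 | p2) & (~~~p4 | ~p2))
⇔ ~p4 | ((p4 | p2) & (~p4 | ~p2))
⇔ ~p4 | (p4 & ~p4) | (p4 & ~p2) | (p2 & ~p4) | (p2 & ~p2)
⇔ ~p4 | (p4 & ~p2)

~p4 | (p4 & ~p2)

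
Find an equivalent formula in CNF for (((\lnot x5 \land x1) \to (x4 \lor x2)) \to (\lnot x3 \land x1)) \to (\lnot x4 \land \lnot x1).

(((\lnot x5 \land x1) \to (x4 \lor x2)) \to (\lnot x3 \land x1)) \to (\lnot x4 \land \lnot x1)
= \lnot (((\lnot x5 \land x1) \to (x4 \lor x2)) \to (\lnot x3 \land x1)) \lor (\lnot x4 \land \lnot x1)   [eliminate \to]
= \lnot (\lnot ((\lnot x5 \land x1) \to (x4 \lor x2)) \lor (\lnot x3 \land x1)) \lor (\lnot x4 \land \lnot x1)   [eliminate \to]
= \lnot (\lnot (\lnot (\lnot x5 \land x1) \lor x4 \lor x2) \lor (\lnot x3 \land x1)) \lor (\lnot x4 \land \lnot x1)   [eliminate \to]
= (\lnot \lnot (\lnot (\lnot x5 \land x1) \lor x4 \lor x2) \land \lnot (\lnot x3 \land x1)) \lor (\lnot x4 \land \lnot x1)   [De Morgan]
= ((\lnot (\lnot x5 \land x1) \lor x4 \lor x2) \land \lnot (\lnot x3 \land x1)) \lor (\lnot x4 \land \lnot x1)   [double negation]
= ((\lnot \lnot x5 \lor \lnot x1 \lor x4 \lor x2) \land \lnot (\lnot x3 \land x1)) \lor (\lnot x4 \land \lnot x1)   [De Morgan]
= ((x5 \lor \lnot x1 \lor x4 \lor x2) \land \lnot (\lnot x3 \land x1)) \lor (\lnot x4 \land \lnot x1)   [double negation]
= ((x5 \lor \lnot x1 \lor x4 \lor x2) \land (\lnot \lnot x3 \lor \lnot x1)) \lor (\lnot x4 \land \lnot x1)   [De Morgan]
= ((x5 \lor \lnot x1 \lor x4 \lor x2) \land (x3 \lor \lnot x1)) \lor (\lnot x4 \land \lnot x1)   [double negation]
= (x5 \lor \lnot x1 \lor x4 \lor x2 \lor \lnot x4) \land (x5 \lor \lnot x1 \lor x4 \lor x2 \lor \lnot x1) \land (x3 \lor \lnot x1 \lor \lnot x4) \land (x3 \lor \lnot x1 \lor \lnot x1)   [distribute \lor over \land]
= (x5 \lor \lnot x1 \lor x4 \lor x2) \land (x3 \lor \lnot x1)   [simplify]

(x5 \lor \lnot x1 \lor x4 \lor x2) \land (x3 \lor \lnot x1)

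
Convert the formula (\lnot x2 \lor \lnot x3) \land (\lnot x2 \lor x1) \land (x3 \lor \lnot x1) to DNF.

\lnot x2 \land x3 \lor \lnot x2 \land \lnot x1

(\lnot x2 \lor \lnot x3) \land (\lnot x2 \lor x1) \land (x3 \lor \lnot x1)
≡ \lnot x2 \land \lnot x2 \land x3 \lor \lnot x2 \land \lnot x2 \land \lnot x1 \lor \lnot x2 \land x1 \land x3 \lor \lnot x2 \land x1 \land \lnot x1 \lor \lnot x3 \land \lnot x2 \land x3 \lor \lnot x3 \land \lnot x2 \land \lnot x1 \lor \lnot x3 \land x1 \land x3 \lor \lnot x3 \land x1 \land \lnot x1   [distribute \land over \lor]
≡ \lnot x2 \land x3 \lor \lnot x2 \land \lnot x1   [simplify]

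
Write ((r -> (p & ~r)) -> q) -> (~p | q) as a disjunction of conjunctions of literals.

((r -> (p & ~r)) -> q) -> (~p | q)
⇔ ~((r -> (p & ~r)) -> q) | ~p | q   [eliminate ->]
⇔ ~(~(r -> (p & ~r)) | q) | ~p | q   [eliminate ->]
⇔ ~(~(~r | (p & ~r)) | q) | ~p | q   [eliminate ->]
⇔ (~~(~r | (p & ~r)) & ~q) | ~p | q   [De Morgan]
⇔ ((~r | (p & ~r)) & ~q) | ~p | q   [double negation]
⇔ (~r & ~q) | (p & ~r & ~q) | ~p | q   [distribute & over |]
⇔ (~r & ~q) | ~p | q   [simplify]

(~r & ~q) | ~p | q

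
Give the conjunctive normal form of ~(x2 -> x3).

~(x2 -> x3)
≡ ~(~x2 | x3)   (eliminate ->)
≡ ~~x2 & ~x3   (De Morgan)
≡ x2 & ~x3   (double negation)

x2 & ~x3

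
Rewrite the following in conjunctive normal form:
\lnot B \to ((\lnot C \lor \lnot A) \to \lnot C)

B \lor A \lor \lnot C

\lnot B \to ((\lnot C \lor \lnot A) \to \lnot C)
= \lnot \lnot B \lor ((\lnot C \lor \lnot A) \to \lnot C)   [eliminate \to]
= \lnot \lnot B \lor \lnot (\lnot C \lor \lnot A) \lor \lnot C   [eliminate \to]
= B \lor \lnot (\lnot C \lor \lnot A) \lor \lnot C   [double negation]
= B \lor (\lnot \lnot C \land \lnot \lnot A) \lor \lnot C   [De Morgan]
= B \lor (C \land \lnot \lnot A) \lor \lnot C   [double negation]
= B \lor (C \land A) \lor \lnot C   [double negation]
= (B \lor C \lor \lnot C) \land (B \lor A \lor \lnot C)   [distribute \lor over \land]
= B \lor A \lor \lnot C   [simplify]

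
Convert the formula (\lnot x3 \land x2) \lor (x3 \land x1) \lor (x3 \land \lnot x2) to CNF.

(\lnot x3 \land x2) \lor (x3 \land x1) \lor (x3 \land \lnot x2)
≡ (\lnot x3 \lor x3 \lor x3) \land (\lnot x3 \lor x3 \lor \lnot x2) \land (\lnot x3 \lor x1 \lor x3) \land (\lnot x3 \lor x1 \lor \lnot x2) \land (x2 \lor x3 \lor x3) \land (x2 \lor x3 \lor \lnot x2) \land (x2 \lor x1 \lor x3) \land (x2 \lor x1 \lor \lnot x2)   [distribute \lor over \land]
≡ (\lnot x3 \lor x1 \lor \lnot x2) \land (x2 \lor x3)   [simplify]

(\lnot x3 \lor x1 \lor \lnot x2) \land (x2 \lor x3)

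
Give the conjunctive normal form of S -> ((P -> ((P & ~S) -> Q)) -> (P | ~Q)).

~S | P | ~Q

S -> ((P -> ((P & ~S) -> Q)) -> (P | ~Q))
= ~S | ((P -> ((P & ~S) -> Q)) -> (P | ~Q))   [eliminate ->]
= ~S | ~(P -> ((P & ~S) -> Q)) | P | ~Q   [eliminate ->]
= ~S | ~(~P | ((P & ~S) -> Q)) | P | ~Q   [eliminate ->]
= ~S | ~(~P | ~(P & ~S) | Q) | P | ~Q   [eliminate ->]
= ~S | (~~P & ~~(P & ~S) & ~Q) | P | ~Q   [De Morgan]
= ~S | (P & ~~(P & ~S) & ~Q) | P | ~Q   [double negation]
= ~S | (P & P & ~S & ~Q) | P | ~Q   [double negation]
= (~S | P | P | ~Q) & (~S | P | P | ~Q) & (~S | ~S | P | ~Q) & (~S | ~Q | P | ~Q)   [distribute | over &]
= ~S | P | ~Q   [simplify]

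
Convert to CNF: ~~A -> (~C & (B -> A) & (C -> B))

~~A -> (~C & (B -> A) & (C -> B))
≡ ~~~A | (~C & (B -> A) & (C -> B))   — eliminate ->
≡ ~~~A | (~C & (~B | A) & (C -> B))   — eliminate ->
≡ ~~~A | (~C & (~B | A) & (~C | B))   — eliminate ->
≡ ~A | (~C & (~B | A) & (~C | B))   — double negation
≡ (~A | ~C) & (~A | ~B | A) & (~A | ~C | B)   — distribute | over &
≡ ~A | ~C   — simplify

~A | ~C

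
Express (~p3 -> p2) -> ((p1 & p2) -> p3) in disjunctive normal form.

(~p3 -> p2) -> ((p1 & p2) -> p3)
⇔ ~(~p3 -> p2) | ((p1 & p2) -> p3)   — eliminate ->
⇔ ~(~~p3 | p2) | ((p1 & p2) -> p3)   — eliminate ->
⇔ ~(~~p3 | p2) | ~(p1 & p2) | p3   — eliminate ->
⇔ (~~~p3 & ~p2) | ~(p1 & p2) | p3   — De Morgan
⇔ (~p3 & ~p2) | ~(p1 & p2) | p3   — double negation
⇔ (~p3 & ~p2) | ~p1 | ~p2 | p3   — De Morgan
⇔ ~p1 | ~p2 | p3   — simplify

~p1 | ~p2 | p3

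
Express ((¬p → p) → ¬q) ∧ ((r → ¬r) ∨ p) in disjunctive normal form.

(¬p ∧ ¬r) ∨ (¬q ∧ ¬r) ∨ (¬q ∧ p)

((¬p → p) → ¬q) ∧ ((r → ¬r) ∨ p)
≡ (¬(¬p → p) ∨ ¬q) ∧ ((r → ¬r) ∨ p)   [eliminate →]
≡ (¬(¬¬p ∨ p) ∨ ¬q) ∧ ((r → ¬r) ∨ p)   [eliminate →]
≡ (¬(¬¬p ∨ p) ∨ ¬q) ∧ (¬r ∨ ¬r ∨ p)   [eliminate →]
≡ ((¬¬¬p ∧ ¬p) ∨ ¬q) ∧ (¬r ∨ ¬r ∨ p)   [De Morgan]
≡ ((¬p ∧ ¬p) ∨ ¬q) ∧ (¬r ∨ ¬r ∨ p)   [double negation]
≡ (¬p ∧ ¬p ∧ ¬r) ∨ (¬p ∧ ¬p ∧ ¬r) ∨ (¬p ∧ ¬p ∧ p) ∨ (¬q ∧ ¬r) ∨ (¬q ∧ ¬r) ∨ (¬q ∧ p)   [distribute ∧ over ∨]
≡ (¬p ∧ ¬r) ∨ (¬q ∧ ¬r) ∨ (¬q ∧ p)   [simplify]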